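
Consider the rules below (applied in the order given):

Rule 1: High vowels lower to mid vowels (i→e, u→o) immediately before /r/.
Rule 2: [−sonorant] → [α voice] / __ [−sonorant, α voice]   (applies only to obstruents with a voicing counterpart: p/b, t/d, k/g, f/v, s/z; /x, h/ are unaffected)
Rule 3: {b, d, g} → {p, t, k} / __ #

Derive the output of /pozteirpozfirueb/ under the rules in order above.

Rule 1 (pre-rhotic lowering): /i/ is a high vowel immediately before /r/, so it lowers to [e]. /i/ is a high vowel immediately before /r/, so it lowers to [e]. /pozteirpozfirueb/ → pozteerpozferueb.
Rule 2 (regressive voicing assimilation): /z/ precedes the voiceless obstruent /t/, so it devoices to [s] by assimilation. /z/ precedes the voiceless obstruent /f/, so it devoices to [s] by assimilation. /pozteerpozferueb/ → posteerposferueb.
Rule 3 (final devoicing): /b/ is a voiced stop in word-final position, so it devoices to [p]. /posteerposferueb/ → posteerposferuep.

posteerposferuep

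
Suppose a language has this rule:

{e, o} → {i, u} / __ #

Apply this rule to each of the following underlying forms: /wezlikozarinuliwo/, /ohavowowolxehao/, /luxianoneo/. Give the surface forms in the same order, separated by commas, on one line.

/wezlikozarinuliwo/: /o/ is a mid vowel in word-final position, so it raises to [u]. → [wezlikozarinuliwu].
/ohavowowolxehao/: /o/ is a mid vowel in word-final position, so it raises to [u]. → [ohavowowolxehau].
/luxianoneo/: /o/ is a mid vowel in word-final position, so it raises to [u]. → [luxianoneu].

wezlikozarinuliwu, ohavowowolxehau, luxianoneu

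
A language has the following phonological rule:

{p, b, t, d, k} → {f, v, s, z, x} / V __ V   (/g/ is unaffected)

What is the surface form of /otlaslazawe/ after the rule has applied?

No segment of /otlaslazawe/ meets the structural description of the rule, so the form surfaces unchanged.

otlaslazawe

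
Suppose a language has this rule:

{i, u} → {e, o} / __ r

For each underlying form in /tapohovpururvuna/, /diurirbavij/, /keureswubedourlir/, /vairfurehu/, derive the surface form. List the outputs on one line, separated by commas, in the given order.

/tapohovpururvuna/: /u/ is a high vowel immediately before /r/, so it lowers to [o]. /u/ is a high vowel immediately before /r/, so it lowers to [o]. → [tapohovpororvuna].
/diurirbavij/: /u/ is a high vowel immediately before /r/, so it lowers to [o]. /i/ is a high vowel immediately before /r/, so it lowers to [e]. → [diorerbavij].
/keureswubedourlir/: /u/ is a high vowel immediately before /r/, so it lowers to [o]. /u/ is a high vowel immediately before /r/, so it lowers to [o]. /i/ is a high vowel immediately before /r/, so it lowers to [e]. → [keoreswubedoorler].
/vairfurehu/: /i/ is a high vowel immediately before /r/, so it lowers to [e]. /u/ is a high vowel immediately before /r/, so it lowers to [o]. → [vaerforehu].

tapohovpororvuna, diorerbavij, keoreswubedoorler, vaerforehu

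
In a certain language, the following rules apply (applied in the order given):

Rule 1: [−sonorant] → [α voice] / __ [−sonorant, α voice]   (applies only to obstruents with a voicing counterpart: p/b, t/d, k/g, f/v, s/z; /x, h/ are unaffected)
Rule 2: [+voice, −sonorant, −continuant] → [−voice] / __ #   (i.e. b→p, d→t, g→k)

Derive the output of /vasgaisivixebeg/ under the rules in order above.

Rule 1 (regressive voicing assimilation): /s/ precedes the voiced obstruent /g/, so it voices to [z] by assimilation. /vasgaisivixebeg/ → vazgaisivixebeg.
Rule 2 (final devoicing): /g/ is a voiced stop in word-final position, so it devoices to [k]. /vazgaisivixebeg/ → vazgaisivixebek.

vazgaisivixebek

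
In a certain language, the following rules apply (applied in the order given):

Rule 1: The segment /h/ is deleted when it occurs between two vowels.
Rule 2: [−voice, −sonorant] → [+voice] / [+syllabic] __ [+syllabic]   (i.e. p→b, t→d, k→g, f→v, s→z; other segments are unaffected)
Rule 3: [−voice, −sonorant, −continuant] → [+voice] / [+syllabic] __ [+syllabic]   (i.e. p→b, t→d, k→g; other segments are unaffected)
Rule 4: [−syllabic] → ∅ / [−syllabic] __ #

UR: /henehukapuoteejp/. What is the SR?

Rule 1 (intervocalic h-deletion): /h/ occurs between vowels /e/ and /u/, so it deletes. /henehukapuoteejp/ → heneukapuoteejp.
Rule 2 (intervocalic voicing): /k/ is a voiceless obstruent between vowels /u/ and /a/, so it voices to [g]. /p/ is a voiceless obstruent between vowels /a/ and /u/, so it voices to [b]. /t/ is a voiceless obstruent between vowels /o/ and /e/, so it voices to [d]. /heneukapuoteejp/ → heneugabuodeejp.
Rule 3 (intervocalic voicing): no segment meets the environment; /heneugabuodeejp/ is unchanged.
Rule 4 (final cluster simplification): /p/ is the second consonant of a word-final cluster /jp/, so it deletes. /heneugabuodeejp/ → heneugabuodeej.

heneugabuodeej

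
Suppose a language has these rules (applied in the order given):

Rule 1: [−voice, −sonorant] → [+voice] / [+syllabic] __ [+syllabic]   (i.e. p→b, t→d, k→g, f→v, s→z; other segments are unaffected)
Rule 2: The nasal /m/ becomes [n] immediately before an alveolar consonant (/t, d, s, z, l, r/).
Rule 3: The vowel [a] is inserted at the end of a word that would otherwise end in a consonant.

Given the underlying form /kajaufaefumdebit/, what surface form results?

Rule 1 (intervocalic voicing): /f/ is a voiceless obstruent between vowels /u/ and /a/, so it voices to [v]. /f/ is a voiceless obstruent between vowels /e/ and /u/, so it voices to [v]. /kajaufaefumdebit/ → kajauvaevumdebit.
Rule 2 (nasal place assimilation): /m/ precedes the alveolar consonant /d/, so it assimilates in place to [n]. /kajauvaevumdebit/ → kajauvaevundebit.
Rule 3 (final a-epenthesis): the form ends in the consonant /t/, so [a] is inserted word-finally. /kajauvaevundebit/ → kajauvaevundebita.

kajauvaevundebita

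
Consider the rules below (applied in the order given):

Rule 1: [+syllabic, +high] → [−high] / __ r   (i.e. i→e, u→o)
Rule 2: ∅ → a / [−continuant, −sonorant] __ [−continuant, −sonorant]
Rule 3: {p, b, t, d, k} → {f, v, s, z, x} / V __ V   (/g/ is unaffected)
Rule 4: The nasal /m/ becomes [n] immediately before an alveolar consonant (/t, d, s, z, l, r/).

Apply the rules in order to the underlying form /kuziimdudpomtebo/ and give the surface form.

kuziinduzafontevo

Rule 1 (pre-rhotic lowering): no segment meets the environment; /kuziimdudpomtebo/ is unchanged.
Rule 2 (stop-cluster a-epenthesis): /d/ and /p/ form a stop–stop cluster, so [a] is inserted between them. /kuziimdudpomtebo/ → kuziimdudapomtebo.
Rule 3 (intervocalic spirantization): /d/ is a stop between vowels /u/ and /a/, so it spirantizes to the fricative [z]. /p/ is a stop between vowels /a/ and /o/, so it spirantizes to the fricative [f]. /b/ is a stop between vowels /e/ and /o/, so it spirantizes to the fricative [v]. /kuziimdudapomtebo/ → kuziimduzafomtevo.
Rule 4 (nasal place assimilation): /m/ precedes the alveolar consonant /d/, so it assimilates in place to [n]. /m/ precedes the alveolar consonant /t/, so it assimilates in place to [n]. /kuziimduzafomtevo/ → kuziinduzafontevo.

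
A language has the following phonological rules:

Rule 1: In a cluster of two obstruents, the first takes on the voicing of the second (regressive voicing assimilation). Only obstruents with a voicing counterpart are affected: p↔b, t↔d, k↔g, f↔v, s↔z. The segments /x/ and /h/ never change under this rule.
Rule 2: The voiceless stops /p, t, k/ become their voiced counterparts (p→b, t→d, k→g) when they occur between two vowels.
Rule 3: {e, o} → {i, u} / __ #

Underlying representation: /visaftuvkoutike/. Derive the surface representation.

visaftufkoudigi

Rule 1 (regressive voicing assimilation): /v/ precedes the voiceless obstruent /k/, so it devoices to [f] by assimilation. /visaftuvkoutike/ → visaftufkoutike.
Rule 2 (intervocalic voicing): /t/ is a voiceless stop between vowels /u/ and /i/, so it voices to [d]. /k/ is a voiceless stop between vowels /i/ and /e/, so it voices to [g]. /visaftufkoutike/ → visaftufkoudige.
Rule 3 (final vowel raising): /e/ is a mid vowel in word-final position, so it raises to [i]. /visaftufkoudige/ → visaftufkoudigi.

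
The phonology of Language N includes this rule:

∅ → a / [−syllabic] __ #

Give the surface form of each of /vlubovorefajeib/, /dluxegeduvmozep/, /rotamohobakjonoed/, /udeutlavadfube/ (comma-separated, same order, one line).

vlubovorefajeiba, dluxegeduvmozepa, rotamohobakjonoeda, udeutlavadfube

/vlubovorefajeib/: the form ends in the consonant /b/, so [a] is inserted word-finally. → [vlubovorefajeiba].
/dluxegeduvmozep/: the form ends in the consonant /p/, so [a] is inserted word-finally. → [dluxegeduvmozepa].
/rotamohobakjonoed/: the form ends in the consonant /d/, so [a] is inserted word-finally. → [rotamohobakjonoeda].
/udeutlavadfube/: the rule's environment is not met; surfaces unchanged as [udeutlavadfube].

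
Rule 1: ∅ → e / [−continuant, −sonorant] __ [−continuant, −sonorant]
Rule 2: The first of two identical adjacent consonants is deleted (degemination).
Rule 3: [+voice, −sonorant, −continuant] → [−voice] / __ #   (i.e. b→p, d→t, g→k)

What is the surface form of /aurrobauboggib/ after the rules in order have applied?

Rule 1 (stop-cluster e-epenthesis): /g/ and /g/ form a stop–stop cluster, so [e] is inserted between them. /aurrobauboggib/ → aurrobaubogegib.
Rule 2 (degemination): /rr/ is a geminate; the first /r/ deletes. /aurrobaubogegib/ → aurobaubogegib.
Rule 3 (final devoicing): /b/ is a voiced stop in word-final position, so it devoices to [p]. /aurobaubogegib/ → aurobaubogegip.

aurobaubogegip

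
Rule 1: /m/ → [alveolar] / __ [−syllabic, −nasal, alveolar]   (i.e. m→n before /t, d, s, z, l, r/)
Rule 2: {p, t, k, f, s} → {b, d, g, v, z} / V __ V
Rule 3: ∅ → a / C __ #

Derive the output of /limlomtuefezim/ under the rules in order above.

linlontuevezima

Rule 1 (nasal place assimilation): /m/ precedes the alveolar consonant /l/, so it assimilates in place to [n]. /m/ precedes the alveolar consonant /t/, so it assimilates in place to [n]. /limlomtuefezim/ → linlontuefezim.
Rule 2 (intervocalic voicing): /f/ is a voiceless obstruent between vowels /e/ and /e/, so it voices to [v]. /linlontuefezim/ → linlontuevezim.
Rule 3 (final a-epenthesis): the form ends in the consonant /m/, so [a] is inserted word-finally. /linlontuevezim/ → linlontuevezima.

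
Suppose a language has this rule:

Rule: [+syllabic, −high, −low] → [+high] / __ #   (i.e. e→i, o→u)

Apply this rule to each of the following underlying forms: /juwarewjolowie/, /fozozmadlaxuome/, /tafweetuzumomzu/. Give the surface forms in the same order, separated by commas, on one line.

juwarewjolowii, fozozmadlaxuomi, tafweetuzumomzu

/juwarewjolowie/: /e/ is a mid vowel in word-final position, so it raises to [i]. → [juwarewjolowii].
/fozozmadlaxuome/: /e/ is a mid vowel in word-final position, so it raises to [i]. → [fozozmadlaxuomi].
/tafweetuzumomzu/: the rule's environment is not met; surfaces unchanged as [tafweetuzumomzu].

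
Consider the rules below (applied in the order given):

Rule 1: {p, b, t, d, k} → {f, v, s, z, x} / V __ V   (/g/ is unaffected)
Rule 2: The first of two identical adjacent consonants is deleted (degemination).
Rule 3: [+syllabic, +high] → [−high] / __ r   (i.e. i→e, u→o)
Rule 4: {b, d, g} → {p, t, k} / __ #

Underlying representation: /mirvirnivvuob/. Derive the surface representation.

mervernivuop

Rule 1 (intervocalic spirantization): no segment meets the environment; /mirvirnivvuob/ is unchanged.
Rule 2 (degemination): /vv/ is a geminate; the first /v/ deletes. /mirvirnivvuob/ → mirvirnivuob.
Rule 3 (pre-rhotic lowering): /i/ is a high vowel immediately before /r/, so it lowers to [e]. /i/ is a high vowel immediately before /r/, so it lowers to [e]. /mirvirnivuob/ → mervernivuob.
Rule 4 (final devoicing): /b/ is a voiced stop in word-final position, so it devoices to [p]. /mervernivuob/ → mervernivuop.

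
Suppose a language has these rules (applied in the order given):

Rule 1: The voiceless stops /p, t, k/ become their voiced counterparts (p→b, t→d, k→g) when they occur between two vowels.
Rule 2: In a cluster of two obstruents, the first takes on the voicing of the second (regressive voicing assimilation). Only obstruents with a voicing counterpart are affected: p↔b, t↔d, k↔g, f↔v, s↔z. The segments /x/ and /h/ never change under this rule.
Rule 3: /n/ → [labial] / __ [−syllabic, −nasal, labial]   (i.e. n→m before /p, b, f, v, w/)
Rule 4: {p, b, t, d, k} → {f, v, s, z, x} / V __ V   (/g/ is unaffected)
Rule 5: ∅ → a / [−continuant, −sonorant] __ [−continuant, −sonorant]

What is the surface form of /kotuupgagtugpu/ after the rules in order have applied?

kozuubagakatukapu

Rule 1 (intervocalic voicing): /t/ is a voiceless stop between vowels /o/ and /u/, so it voices to [d]. /kotuupgagtugpu/ → koduupgagtugpu.
Rule 2 (regressive voicing assimilation): /p/ precedes the voiced obstruent /g/, so it voices to [b] by assimilation. /g/ precedes the voiceless obstruent /t/, so it devoices to [k] by assimilation. /g/ precedes the voiceless obstruent /p/, so it devoices to [k] by assimilation. /koduupgagtugpu/ → koduubgaktukpu.
Rule 3 (nasal place assimilation): no segment meets the environment; /koduubgaktukpu/ is unchanged.
Rule 4 (intervocalic spirantization): /d/ is a stop between vowels /o/ and /u/, so it spirantizes to the fricative [z]. /koduubgaktukpu/ → kozuubgaktukpu.
Rule 5 (stop-cluster a-epenthesis): /b/ and /g/ form a stop–stop cluster, so [a] is inserted between them. /k/ and /t/ form a stop–stop cluster, so [a] is inserted between them. /k/ and /p/ form a stop–stop cluster, so [a] is inserted between them. /kozuubgaktukpu/ → kozuubagakatukapu.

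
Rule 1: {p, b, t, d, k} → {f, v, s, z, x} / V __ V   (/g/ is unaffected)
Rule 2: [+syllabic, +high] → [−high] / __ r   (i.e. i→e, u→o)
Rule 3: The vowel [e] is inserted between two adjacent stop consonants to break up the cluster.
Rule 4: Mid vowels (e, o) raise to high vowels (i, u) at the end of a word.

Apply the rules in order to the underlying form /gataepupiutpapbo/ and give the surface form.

gasaefufiutepapebu

Rule 1 (intervocalic spirantization): /t/ is a stop between vowels /a/ and /a/, so it spirantizes to the fricative [s]. /p/ is a stop between vowels /e/ and /u/, so it spirantizes to the fricative [f]. /p/ is a stop between vowels /u/ and /i/, so it spirantizes to the fricative [f]. /gataepupiutpapbo/ → gasaefufiutpapbo.
Rule 2 (pre-rhotic lowering): no segment meets the environment; /gasaefufiutpapbo/ is unchanged.
Rule 3 (stop-cluster e-epenthesis): /t/ and /p/ form a stop–stop cluster, so [e] is inserted between them. /p/ and /b/ form a stop–stop cluster, so [e] is inserted between them. /gasaefufiutpapbo/ → gasaefufiutepapebo.
Rule 4 (final vowel raising): /o/ is a mid vowel in word-final position, so it raises to [u]. /gasaefufiutepapebo/ → gasaefufiutepapebu.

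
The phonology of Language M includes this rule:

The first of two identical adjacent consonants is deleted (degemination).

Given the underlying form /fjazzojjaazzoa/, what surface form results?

fjazojaazoa

/zz/ is a geminate; the first /z/ deletes.
/jj/ is a geminate; the first /j/ deletes.
/zz/ is a geminate; the first /z/ deletes.
The other instances of /f/, /j/, /z/ do not occur in the required environment and remain unchanged.
Surface form: [fjazojaazoa].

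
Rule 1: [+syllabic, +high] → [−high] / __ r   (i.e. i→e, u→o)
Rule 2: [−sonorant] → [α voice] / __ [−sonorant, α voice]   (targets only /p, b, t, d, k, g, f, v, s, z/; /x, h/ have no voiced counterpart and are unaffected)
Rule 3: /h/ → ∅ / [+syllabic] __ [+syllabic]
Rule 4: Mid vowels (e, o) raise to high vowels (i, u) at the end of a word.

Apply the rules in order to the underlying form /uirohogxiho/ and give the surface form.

uerookxiu

Rule 1 (pre-rhotic lowering): /i/ is a high vowel immediately before /r/, so it lowers to [e]. /uirohogxiho/ → uerohogxiho.
Rule 2 (regressive voicing assimilation): /g/ precedes the voiceless obstruent /x/, so it devoices to [k] by assimilation. /uerohogxiho/ → uerohokxiho.
Rule 3 (intervocalic h-deletion): /h/ occurs between vowels /o/ and /o/, so it deletes. /h/ occurs between vowels /i/ and /o/, so it deletes. /uerohokxiho/ → uerookxio.
Rule 4 (final vowel raising): /o/ is a mid vowel in word-final position, so it raises to [u]. /uerookxio/ → uerookxiu.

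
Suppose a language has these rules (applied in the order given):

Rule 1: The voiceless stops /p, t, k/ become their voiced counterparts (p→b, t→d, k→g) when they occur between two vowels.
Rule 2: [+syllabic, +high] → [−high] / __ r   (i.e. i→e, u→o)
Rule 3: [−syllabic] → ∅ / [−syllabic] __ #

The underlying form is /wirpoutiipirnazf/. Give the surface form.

Rule 1 (intervocalic voicing): /t/ is a voiceless stop between vowels /u/ and /i/, so it voices to [d]. /p/ is a voiceless stop between vowels /i/ and /i/, so it voices to [b]. /wirpoutiipirnazf/ → wirpoudiibirnazf.
Rule 2 (pre-rhotic lowering): /i/ is a high vowel immediately before /r/, so it lowers to [e]. /i/ is a high vowel immediately before /r/, so it lowers to [e]. /wirpoudiibirnazf/ → werpoudiibernazf.
Rule 3 (final cluster simplification): /f/ is the second consonant of a word-final cluster /zf/, so it deletes. /werpoudiibernazf/ → werpoudiibernaz.

werpoudiibernaz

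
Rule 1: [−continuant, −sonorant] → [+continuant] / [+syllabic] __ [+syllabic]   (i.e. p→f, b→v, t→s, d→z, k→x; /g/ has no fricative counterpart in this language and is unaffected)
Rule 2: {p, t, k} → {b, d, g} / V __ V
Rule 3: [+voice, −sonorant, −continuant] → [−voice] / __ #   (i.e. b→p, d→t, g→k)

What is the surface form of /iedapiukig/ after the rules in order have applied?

Rule 1 (intervocalic spirantization): /d/ is a stop between vowels /e/ and /a/, so it spirantizes to the fricative [z]. /p/ is a stop between vowels /a/ and /i/, so it spirantizes to the fricative [f]. /k/ is a stop between vowels /u/ and /i/, so it spirantizes to the fricative [x]. /iedapiukig/ → iezafiuxig.
Rule 2 (intervocalic voicing): no segment meets the environment; /iezafiuxig/ is unchanged.
Rule 3 (final devoicing): /g/ is a voiced stop in word-final position, so it devoices to [k]. /iezafiuxig/ → iezafiuxik.

iezafiuxik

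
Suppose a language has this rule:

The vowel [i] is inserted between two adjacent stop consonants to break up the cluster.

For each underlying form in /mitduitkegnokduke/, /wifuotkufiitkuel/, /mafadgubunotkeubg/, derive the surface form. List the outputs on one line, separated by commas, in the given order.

mitiduitikegnokiduke, wifuotikufiitikuel, mafadigubunotikeubig

/mitduitkegnokduke/: /t/ and /d/ form a stop–stop cluster, so [i] is inserted between them. /t/ and /k/ form a stop–stop cluster, so [i] is inserted between them. /k/ and /d/ form a stop–stop cluster, so [i] is inserted between them. → [mitiduitikegnokiduke].
/wifuotkufiitkuel/: /t/ and /k/ form a stop–stop cluster, so [i] is inserted between them. /t/ and /k/ form a stop–stop cluster, so [i] is inserted between them. → [wifuotikufiitikuel].
/mafadgubunotkeubg/: /d/ and /g/ form a stop–stop cluster, so [i] is inserted between them. /t/ and /k/ form a stop–stop cluster, so [i] is inserted between them. /b/ and /g/ form a stop–stop cluster, so [i] is inserted between them. → [mafadigubunotikeubig].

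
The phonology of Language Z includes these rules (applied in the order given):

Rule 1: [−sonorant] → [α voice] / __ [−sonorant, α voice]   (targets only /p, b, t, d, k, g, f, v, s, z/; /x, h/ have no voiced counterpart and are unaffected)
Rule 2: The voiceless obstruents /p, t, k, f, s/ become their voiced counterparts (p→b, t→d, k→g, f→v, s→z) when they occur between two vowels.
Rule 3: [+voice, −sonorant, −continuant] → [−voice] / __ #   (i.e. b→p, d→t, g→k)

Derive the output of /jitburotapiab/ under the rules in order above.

Rule 1 (regressive voicing assimilation): /t/ precedes the voiced obstruent /b/, so it voices to [d] by assimilation. /jitburotapiab/ → jidburotapiab.
Rule 2 (intervocalic voicing): /t/ is a voiceless obstruent between vowels /o/ and /a/, so it voices to [d]. /p/ is a voiceless obstruent between vowels /a/ and /i/, so it voices to [b]. /jidburotapiab/ → jidburodabiab.
Rule 3 (final devoicing): /b/ is a voiced stop in word-final position, so it devoices to [p]. /jidburodabiab/ → jidburodabiap.

jidburodabiap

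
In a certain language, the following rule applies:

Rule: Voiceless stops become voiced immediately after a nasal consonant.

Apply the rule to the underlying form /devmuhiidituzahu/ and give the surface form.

No segment of /devmuhiidituzahu/ meets the structural description of the rule, so the form surfaces unchanged.

devmuhiidituzahu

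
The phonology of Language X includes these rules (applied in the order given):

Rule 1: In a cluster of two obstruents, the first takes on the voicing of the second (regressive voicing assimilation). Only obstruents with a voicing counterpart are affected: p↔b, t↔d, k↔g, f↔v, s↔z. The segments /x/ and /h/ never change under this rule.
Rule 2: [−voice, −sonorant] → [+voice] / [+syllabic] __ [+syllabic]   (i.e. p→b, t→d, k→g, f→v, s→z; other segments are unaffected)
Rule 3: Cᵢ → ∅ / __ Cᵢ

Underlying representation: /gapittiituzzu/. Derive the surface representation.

gabitiiduzu

Rule 1 (regressive voicing assimilation): no segment meets the environment; /gapittiituzzu/ is unchanged.
Rule 2 (intervocalic voicing): /p/ is a voiceless obstruent between vowels /a/ and /i/, so it voices to [b]. /t/ is a voiceless obstruent between vowels /i/ and /u/, so it voices to [d]. /gapittiituzzu/ → gabittiiduzzu.
Rule 3 (degemination): /tt/ is a geminate; the first /t/ deletes. /zz/ is a geminate; the first /z/ deletes. /gabittiiduzzu/ → gabitiiduzu.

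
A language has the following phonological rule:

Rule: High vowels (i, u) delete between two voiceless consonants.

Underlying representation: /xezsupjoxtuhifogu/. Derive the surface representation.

/u/ is a high vowel flanked by voiceless consonants /s/ and /p/, so it deletes.
/u/ is a high vowel flanked by voiceless consonants /t/ and /h/, so it deletes.
/i/ is a high vowel flanked by voiceless consonants /h/ and /f/, so it deletes.
The other instance of /u/ does not occur in the required environment and remains unchanged.
Surface form: [xezspjoxthfogu].

xezspjoxthfogu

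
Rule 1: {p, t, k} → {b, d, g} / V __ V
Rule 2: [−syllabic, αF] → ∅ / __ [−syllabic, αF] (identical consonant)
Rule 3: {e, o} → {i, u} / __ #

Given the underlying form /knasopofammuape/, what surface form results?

Rule 1 (intervocalic voicing): /p/ is a voiceless stop between vowels /o/ and /o/, so it voices to [b]. /p/ is a voiceless stop between vowels /a/ and /e/, so it voices to [b]. /knasopofammuape/ → knasobofammuabe.
Rule 2 (degemination): /mm/ is a geminate; the first /m/ deletes. /knasobofammuabe/ → knasobofamuabe.
Rule 3 (final vowel raising): /e/ is a mid vowel in word-final position, so it raises to [i]. /knasobofamuabe/ → knasobofamuabi.

knasobofamuabi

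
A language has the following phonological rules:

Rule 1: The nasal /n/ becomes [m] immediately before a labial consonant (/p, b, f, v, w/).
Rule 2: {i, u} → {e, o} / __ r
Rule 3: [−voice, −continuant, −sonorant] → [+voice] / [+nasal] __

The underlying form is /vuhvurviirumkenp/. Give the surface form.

vuhvorvierumgemb

Rule 1 (nasal place assimilation): /n/ precedes the labial consonant /p/, so it assimilates in place to [m]. /vuhvurviirumkenp/ → vuhvurviirumkemp.
Rule 2 (pre-rhotic lowering): /u/ is a high vowel immediately before /r/, so it lowers to [o]. /i/ is a high vowel immediately before /r/, so it lowers to [e]. /vuhvurviirumkemp/ → vuhvorvierumkemp.
Rule 3 (post-nasal voicing): /k/ is a voiceless stop immediately after the nasal /m/, so it voices to [g]. /p/ is a voiceless stop immediately after the nasal /m/, so it voices to [b]. /vuhvorvierumkemp/ → vuhvorvierumgemb.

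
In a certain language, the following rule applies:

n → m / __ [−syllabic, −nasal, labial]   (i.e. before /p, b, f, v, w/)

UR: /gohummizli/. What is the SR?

No segment of /gohummizli/ meets the structural description of the rule, so the form surfaces unchanged.

gohummizli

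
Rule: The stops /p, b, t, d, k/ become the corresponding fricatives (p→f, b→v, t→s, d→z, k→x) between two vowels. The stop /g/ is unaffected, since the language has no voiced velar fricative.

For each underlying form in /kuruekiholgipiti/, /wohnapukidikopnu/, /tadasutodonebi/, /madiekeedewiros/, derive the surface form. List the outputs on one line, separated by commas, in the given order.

kuruexiholgifisi, wohnafuxizixopnu, tazasusozonevi, maziexeezewiros

/kuruekiholgipiti/: /k/ is a stop between vowels /e/ and /i/, so it spirantizes to the fricative [x]. /p/ is a stop between vowels /i/ and /i/, so it spirantizes to the fricative [f]. /t/ is a stop between vowels /i/ and /i/, so it spirantizes to the fricative [s]. → [kuruexiholgifisi].
/wohnapukidikopnu/: /p/ is a stop between vowels /a/ and /u/, so it spirantizes to the fricative [f]. /k/ is a stop between vowels /u/ and /i/, so it spirantizes to the fricative [x]. /d/ is a stop between vowels /i/ and /i/, so it spirantizes to the fricative [z]. /k/ is a stop between vowels /i/ and /o/, so it spirantizes to the fricative [x]. → [wohnafuxizixopnu].
/tadasutodonebi/: /d/ is a stop between vowels /a/ and /a/, so it spirantizes to the fricative [z]. /t/ is a stop between vowels /u/ and /o/, so it spirantizes to the fricative [s]. /d/ is a stop between vowels /o/ and /o/, so it spirantizes to the fricative [z]. /b/ is a stop between vowels /e/ and /i/, so it spirantizes to the fricative [v]. → [tazasusozonevi].
/madiekeedewiros/: /d/ is a stop between vowels /a/ and /i/, so it spirantizes to the fricative [z]. /k/ is a stop between vowels /e/ and /e/, so it spirantizes to the fricative [x]. /d/ is a stop between vowels /e/ and /e/, so it spirantizes to the fricative [z]. → [maziexeezewiros].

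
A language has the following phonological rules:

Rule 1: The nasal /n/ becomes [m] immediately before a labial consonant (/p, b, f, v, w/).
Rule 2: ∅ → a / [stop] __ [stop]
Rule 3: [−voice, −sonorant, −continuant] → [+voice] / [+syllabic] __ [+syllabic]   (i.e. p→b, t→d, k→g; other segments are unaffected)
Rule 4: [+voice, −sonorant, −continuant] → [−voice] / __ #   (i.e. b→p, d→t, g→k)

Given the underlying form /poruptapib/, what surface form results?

porubadabip

Rule 1 (nasal place assimilation): no segment meets the environment; /poruptapib/ is unchanged.
Rule 2 (stop-cluster a-epenthesis): /p/ and /t/ form a stop–stop cluster, so [a] is inserted between them. /poruptapib/ → porupatapib.
Rule 3 (intervocalic voicing): /p/ is a voiceless stop between vowels /u/ and /a/, so it voices to [b]. /t/ is a voiceless stop between vowels /a/ and /a/, so it voices to [d]. /p/ is a voiceless stop between vowels /a/ and /i/, so it voices to [b]. /porupatapib/ → porubadabib.
Rule 4 (final devoicing): /b/ is a voiced stop in word-final position, so it devoices to [p]. /porubadabib/ → porubadabip.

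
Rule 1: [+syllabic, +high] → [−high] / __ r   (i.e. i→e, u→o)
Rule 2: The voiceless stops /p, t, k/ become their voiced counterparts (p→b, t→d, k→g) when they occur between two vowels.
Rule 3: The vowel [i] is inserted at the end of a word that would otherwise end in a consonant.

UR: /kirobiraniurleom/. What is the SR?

Rule 1 (pre-rhotic lowering): /i/ is a high vowel immediately before /r/, so it lowers to [e]. /i/ is a high vowel immediately before /r/, so it lowers to [e]. /u/ is a high vowel immediately before /r/, so it lowers to [o]. /kirobiraniurleom/ → keroberaniorleom.
Rule 2 (intervocalic voicing): no segment meets the environment; /keroberaniorleom/ is unchanged.
Rule 3 (final i-epenthesis): the form ends in the consonant /m/, so [i] is inserted word-finally. /keroberaniorleom/ → keroberaniorleomi.

keroberaniorleomi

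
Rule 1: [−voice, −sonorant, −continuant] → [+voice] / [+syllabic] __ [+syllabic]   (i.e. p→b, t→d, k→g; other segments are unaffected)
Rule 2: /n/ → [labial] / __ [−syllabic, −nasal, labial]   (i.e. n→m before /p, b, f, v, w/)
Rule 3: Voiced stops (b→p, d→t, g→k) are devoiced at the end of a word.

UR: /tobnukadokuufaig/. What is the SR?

Rule 1 (intervocalic voicing): /k/ is a voiceless stop between vowels /u/ and /a/, so it voices to [g]. /k/ is a voiceless stop between vowels /o/ and /u/, so it voices to [g]. /tobnukadokuufaig/ → tobnugadoguufaig.
Rule 2 (nasal place assimilation): no segment meets the environment; /tobnugadoguufaig/ is unchanged.
Rule 3 (final devoicing): /g/ is a voiced stop in word-final position, so it devoices to [k]. /tobnugadoguufaig/ → tobnugadoguufaik.

tobnugadoguufaik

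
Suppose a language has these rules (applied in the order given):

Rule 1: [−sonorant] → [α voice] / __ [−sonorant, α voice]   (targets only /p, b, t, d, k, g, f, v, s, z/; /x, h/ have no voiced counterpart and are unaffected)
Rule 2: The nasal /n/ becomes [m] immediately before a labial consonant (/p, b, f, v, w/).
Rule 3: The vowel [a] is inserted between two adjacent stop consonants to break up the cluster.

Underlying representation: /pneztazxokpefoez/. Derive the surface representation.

Rule 1 (regressive voicing assimilation): /z/ precedes the voiceless obstruent /t/, so it devoices to [s] by assimilation. /z/ precedes the voiceless obstruent /x/, so it devoices to [s] by assimilation. /pneztazxokpefoez/ → pnestasxokpefoez.
Rule 2 (nasal place assimilation): no segment meets the environment; /pnestasxokpefoez/ is unchanged.
Rule 3 (stop-cluster a-epenthesis): /k/ and /p/ form a stop–stop cluster, so [a] is inserted between them. /pnestasxokpefoez/ → pnestasxokapefoez.

pnestasxokapefoez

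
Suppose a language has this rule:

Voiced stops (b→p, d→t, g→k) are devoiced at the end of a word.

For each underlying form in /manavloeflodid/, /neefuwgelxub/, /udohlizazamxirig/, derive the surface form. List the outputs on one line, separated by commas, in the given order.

/manavloeflodid/: /d/ is a voiced stop in word-final position, so it devoices to [t]. → [manavloeflodit].
/neefuwgelxub/: /b/ is a voiced stop in word-final position, so it devoices to [p]. → [neefuwgelxup].
/udohlizazamxirig/: /g/ is a voiced stop in word-final position, so it devoices to [k]. → [udohlizazamxirik].

manavloeflodit, neefuwgelxup, udohlizazamxirik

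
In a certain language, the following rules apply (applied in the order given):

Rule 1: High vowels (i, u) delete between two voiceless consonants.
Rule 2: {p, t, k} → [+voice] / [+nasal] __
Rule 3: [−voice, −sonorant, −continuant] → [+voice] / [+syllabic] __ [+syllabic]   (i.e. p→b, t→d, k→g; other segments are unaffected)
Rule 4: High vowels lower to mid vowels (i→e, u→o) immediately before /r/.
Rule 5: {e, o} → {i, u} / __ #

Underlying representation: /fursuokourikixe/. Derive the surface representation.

Rule 1 (high vowel syncope): /i/ is a high vowel flanked by voiceless consonants /k/ and /x/, so it deletes. /fursuokourikixe/ → fursuokourikxe.
Rule 2 (post-nasal voicing): no segment meets the environment; /fursuokourikxe/ is unchanged.
Rule 3 (intervocalic voicing): /k/ is a voiceless stop between vowels /o/ and /o/, so it voices to [g]. /fursuokourikxe/ → fursuogourikxe.
Rule 4 (pre-rhotic lowering): /u/ is a high vowel immediately before /r/, so it lowers to [o]. /u/ is a high vowel immediately before /r/, so it lowers to [o]. /fursuogourikxe/ → forsuogoorikxe.
Rule 5 (final vowel raising): /e/ is a mid vowel in word-final position, so it raises to [i]. /forsuogoorikxe/ → forsuogoorikxi.

forsuogoorikxi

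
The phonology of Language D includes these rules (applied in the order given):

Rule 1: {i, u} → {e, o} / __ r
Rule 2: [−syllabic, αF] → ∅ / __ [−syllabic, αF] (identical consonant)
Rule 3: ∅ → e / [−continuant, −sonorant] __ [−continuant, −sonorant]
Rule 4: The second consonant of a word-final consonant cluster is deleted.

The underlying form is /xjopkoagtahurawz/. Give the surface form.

xjopekoagetahoraw

Rule 1 (pre-rhotic lowering): /u/ is a high vowel immediately before /r/, so it lowers to [o]. /xjopkoagtahurawz/ → xjopkoagtahorawz.
Rule 2 (degemination): no segment meets the environment; /xjopkoagtahorawz/ is unchanged.
Rule 3 (stop-cluster e-epenthesis): /p/ and /k/ form a stop–stop cluster, so [e] is inserted between them. /g/ and /t/ form a stop–stop cluster, so [e] is inserted between them. /xjopkoagtahorawz/ → xjopekoagetahorawz.
Rule 4 (final cluster simplification): /z/ is the second consonant of a word-final cluster /wz/, so it deletes. /xjopekoagetahorawz/ → xjopekoagetahoraw.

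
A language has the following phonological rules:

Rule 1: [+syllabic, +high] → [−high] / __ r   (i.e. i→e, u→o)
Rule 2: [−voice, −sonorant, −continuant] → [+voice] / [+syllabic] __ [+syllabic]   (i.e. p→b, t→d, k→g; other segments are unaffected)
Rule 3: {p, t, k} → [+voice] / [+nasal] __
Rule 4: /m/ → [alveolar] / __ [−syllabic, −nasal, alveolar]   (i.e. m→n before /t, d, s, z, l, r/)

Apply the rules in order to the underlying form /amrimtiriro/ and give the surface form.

Rule 1 (pre-rhotic lowering): /i/ is a high vowel immediately before /r/, so it lowers to [e]. /i/ is a high vowel immediately before /r/, so it lowers to [e]. /amrimtiriro/ → amrimterero.
Rule 2 (intervocalic voicing): no segment meets the environment; /amrimterero/ is unchanged.
Rule 3 (post-nasal voicing): /t/ is a voiceless stop immediately after the nasal /m/, so it voices to [d]. /amrimterero/ → amrimderero.
Rule 4 (nasal place assimilation): /m/ precedes the alveolar consonant /r/, so it assimilates in place to [n]. /m/ precedes the alveolar consonant /d/, so it assimilates in place to [n]. /amrimderero/ → anrinderero.

anrinderero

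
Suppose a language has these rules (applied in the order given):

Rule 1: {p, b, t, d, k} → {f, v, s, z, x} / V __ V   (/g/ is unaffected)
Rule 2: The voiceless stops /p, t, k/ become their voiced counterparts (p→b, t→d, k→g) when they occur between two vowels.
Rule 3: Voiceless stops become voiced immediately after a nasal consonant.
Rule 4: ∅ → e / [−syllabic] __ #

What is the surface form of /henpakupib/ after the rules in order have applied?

henbaxufibe

Rule 1 (intervocalic spirantization): /k/ is a stop between vowels /a/ and /u/, so it spirantizes to the fricative [x]. /p/ is a stop between vowels /u/ and /i/, so it spirantizes to the fricative [f]. /henpakupib/ → henpaxufib.
Rule 2 (intervocalic voicing): no segment meets the environment; /henpaxufib/ is unchanged.
Rule 3 (post-nasal voicing): /p/ is a voiceless stop immediately after the nasal /n/, so it voices to [b]. /henpaxufib/ → henbaxufib.
Rule 4 (final e-epenthesis): the form ends in the consonant /b/, so [e] is inserted word-finally. /henbaxufib/ → henbaxufibe.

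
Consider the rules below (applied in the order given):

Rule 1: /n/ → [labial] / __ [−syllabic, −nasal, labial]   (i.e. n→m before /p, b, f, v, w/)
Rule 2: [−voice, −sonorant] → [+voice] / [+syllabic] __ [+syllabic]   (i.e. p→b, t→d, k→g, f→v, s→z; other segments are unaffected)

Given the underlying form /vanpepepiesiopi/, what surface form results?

Rule 1 (nasal place assimilation): /n/ precedes the labial consonant /p/, so it assimilates in place to [m]. /vanpepepiesiopi/ → vampepepiesiopi.
Rule 2 (intervocalic voicing): /p/ is a voiceless obstruent between vowels /e/ and /e/, so it voices to [b]. /p/ is a voiceless obstruent between vowels /e/ and /i/, so it voices to [b]. /s/ is a voiceless obstruent between vowels /e/ and /i/, so it voices to [z]. /p/ is a voiceless obstruent between vowels /o/ and /i/, so it voices to [b]. /vampepepiesiopi/ → vampebebieziobi.

vampebebieziobi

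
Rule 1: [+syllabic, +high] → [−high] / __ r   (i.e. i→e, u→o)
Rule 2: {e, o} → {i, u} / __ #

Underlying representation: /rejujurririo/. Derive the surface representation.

rejujorreriu

Rule 1 (pre-rhotic lowering): /u/ is a high vowel immediately before /r/, so it lowers to [o]. /i/ is a high vowel immediately before /r/, so it lowers to [e]. /rejujurririo/ → rejujorrerio.
Rule 2 (final vowel raising): /o/ is a mid vowel in word-final position, so it raises to [u]. /rejujorrerio/ → rejujorreriu.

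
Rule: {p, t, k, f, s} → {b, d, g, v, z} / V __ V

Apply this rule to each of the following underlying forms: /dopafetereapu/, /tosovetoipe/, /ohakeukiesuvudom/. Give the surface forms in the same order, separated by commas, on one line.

dobavedereabu, tozovedoibe, ohageugiezuvudom

/dopafetereapu/: /p/ is a voiceless obstruent between vowels /o/ and /a/, so it voices to [b]. /f/ is a voiceless obstruent between vowels /a/ and /e/, so it voices to [v]. /t/ is a voiceless obstruent between vowels /e/ and /e/, so it voices to [d]. /p/ is a voiceless obstruent between vowels /a/ and /u/, so it voices to [b]. → [dobavedereabu].
/tosovetoipe/: /s/ is a voiceless obstruent between vowels /o/ and /o/, so it voices to [z]. /t/ is a voiceless obstruent between vowels /e/ and /o/, so it voices to [d]. /p/ is a voiceless obstruent between vowels /i/ and /e/, so it voices to [b]. → [tozovedoibe].
/ohakeukiesuvudom/: /k/ is a voiceless obstruent between vowels /a/ and /e/, so it voices to [g]. /k/ is a voiceless obstruent between vowels /u/ and /i/, so it voices to [g]. /s/ is a voiceless obstruent between vowels /e/ and /u/, so it voices to [z]. → [ohageugiezuvudom].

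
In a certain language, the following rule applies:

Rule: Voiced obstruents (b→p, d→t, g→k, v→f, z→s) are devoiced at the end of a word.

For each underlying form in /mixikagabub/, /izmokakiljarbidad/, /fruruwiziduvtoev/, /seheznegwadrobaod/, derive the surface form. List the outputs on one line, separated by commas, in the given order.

/mixikagabub/: /b/ is a voiced obstruent in word-final position, so it devoices to [p]. → [mixikagabup].
/izmokakiljarbidad/: /d/ is a voiced obstruent in word-final position, so it devoices to [t]. → [izmokakiljarbidat].
/fruruwiziduvtoev/: /v/ is a voiced obstruent in word-final position, so it devoices to [f]. → [fruruwiziduvtoef].
/seheznegwadrobaod/: /d/ is a voiced obstruent in word-final position, so it devoices to [t]. → [seheznegwadrobaot].

mixikagabup, izmokakiljarbidat, fruruwiziduvtoef, seheznegwadrobaot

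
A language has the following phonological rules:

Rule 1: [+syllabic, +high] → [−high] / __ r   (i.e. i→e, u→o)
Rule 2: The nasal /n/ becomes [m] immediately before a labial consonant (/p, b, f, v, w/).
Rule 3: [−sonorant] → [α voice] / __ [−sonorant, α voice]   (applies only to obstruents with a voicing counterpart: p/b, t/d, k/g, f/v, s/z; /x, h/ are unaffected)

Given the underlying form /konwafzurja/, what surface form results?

Rule 1 (pre-rhotic lowering): /u/ is a high vowel immediately before /r/, so it lowers to [o]. /konwafzurja/ → konwafzorja.
Rule 2 (nasal place assimilation): /n/ precedes the labial consonant /w/, so it assimilates in place to [m]. /konwafzorja/ → komwafzorja.
Rule 3 (regressive voicing assimilation): /f/ precedes the voiced obstruent /z/, so it voices to [v] by assimilation. /komwafzorja/ → komwavzorja.

komwavzorja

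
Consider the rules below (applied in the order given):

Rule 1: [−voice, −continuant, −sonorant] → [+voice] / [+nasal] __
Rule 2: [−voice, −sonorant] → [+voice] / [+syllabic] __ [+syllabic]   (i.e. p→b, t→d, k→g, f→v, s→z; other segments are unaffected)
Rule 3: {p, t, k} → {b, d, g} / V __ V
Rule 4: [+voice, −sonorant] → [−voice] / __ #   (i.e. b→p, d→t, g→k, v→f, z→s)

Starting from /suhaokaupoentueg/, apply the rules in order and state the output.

Rule 1 (post-nasal voicing): /t/ is a voiceless stop immediately after the nasal /n/, so it voices to [d]. /suhaokaupoentueg/ → suhaokaupoendueg.
Rule 2 (intervocalic voicing): /k/ is a voiceless obstruent between vowels /o/ and /a/, so it voices to [g]. /p/ is a voiceless obstruent between vowels /u/ and /o/, so it voices to [b]. /suhaokaupoendueg/ → suhaogauboendueg.
Rule 3 (intervocalic voicing): no segment meets the environment; /suhaogauboendueg/ is unchanged.
Rule 4 (final devoicing): /g/ is a voiced obstruent in word-final position, so it devoices to [k]. /suhaogauboendueg/ → suhaogauboenduek.

suhaogauboenduek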